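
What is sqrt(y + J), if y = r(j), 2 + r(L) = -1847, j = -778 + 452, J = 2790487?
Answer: sqrt(2788638) ≈ 1669.9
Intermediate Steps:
j = -326
r(L) = -1849 (r(L) = -2 - 1847 = -1849)
y = -1849
sqrt(y + J) = sqrt(-1849 + 2790487) = sqrt(2788638)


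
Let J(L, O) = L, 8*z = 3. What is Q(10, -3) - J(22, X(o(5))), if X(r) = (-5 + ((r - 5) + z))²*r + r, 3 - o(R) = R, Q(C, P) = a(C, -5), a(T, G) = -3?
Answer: -25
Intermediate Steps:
z = 3/8 (z = (⅛)*3 = 3/8 ≈ 0.37500)
Q(C, P) = -3
o(R) = 3 - R
X(r) = r + r*(-77/8 + r)² (X(r) = (-5 + ((r - 5) + 3/8))²*r + r = (-5 + ((-5 + r) + 3/8))²*r + r = (-5 + (-37/8 + r))²*r + r = (-77/8 + r)²*r + r = r*(-77/8 + r)² + r = r + r*(-77/8 + r)²)
Q(10, -3) - J(22, X(o(5))) = -3 - 1*22 = -3 - 22 = -25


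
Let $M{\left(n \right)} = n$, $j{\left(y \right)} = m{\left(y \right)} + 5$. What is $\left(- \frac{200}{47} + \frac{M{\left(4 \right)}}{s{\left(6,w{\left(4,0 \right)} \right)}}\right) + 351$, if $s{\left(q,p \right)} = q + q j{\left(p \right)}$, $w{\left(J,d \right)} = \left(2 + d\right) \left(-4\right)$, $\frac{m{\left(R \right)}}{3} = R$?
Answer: $\frac{439972}{1269} \approx 346.71$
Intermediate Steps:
$m{\left(R \right)} = 3 R$
$j{\left(y \right)} = 5 + 3 y$ ($j{\left(y \right)} = 3 y + 5 = 5 + 3 y$)
$w{\left(J,d \right)} = -8 - 4 d$
$s{\left(q,p \right)} = q + q \left(5 + 3 p\right)$
$\left(- \frac{200}{47} + \frac{M{\left(4 \right)}}{s{\left(6,w{\left(4,0 \right)} \right)}}\right) + 351 = \left(- \frac{200}{47} + \frac{4}{3 \cdot 6 \left(2 - 8\right)}\right) + 351 = \left(- \frac{200}{47} + \frac{4}{3 \cdot 6 \left(-6\right)}\right) + 351 = \left(- \frac{200}{47} + \frac{4}{-108}\right) + 351 = \left(- \frac{200}{47} + 4 \left(- \frac{1}{108}\right)\right) + 351 = \left(- \frac{200}{47} - \frac{1}{27}\right) + 351 = - \frac{5447}{1269} + 351 = \frac{439972}{1269}$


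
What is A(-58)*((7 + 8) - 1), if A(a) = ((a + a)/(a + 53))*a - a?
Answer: -90132/5 ≈ -18026.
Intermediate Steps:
A(a) = -a + 2*a**2/(53 + a) (A(a) = ((2*a)/(53 + a))*a - a = (2*a/(53 + a))*a - a = 2*a**2/(53 + a) - a = -a + 2*a**2/(53 + a))
A(-58)*((7 + 8) - 1) = (-58*(-53 - 58)/(53 - 58))*((7 + 8) - 1) = (-58*(-111)/(-5))*(15 - 1) = -58*(-1/5)*(-111)*14 = -6438/5*14 = -90132/5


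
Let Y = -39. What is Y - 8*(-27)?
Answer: 177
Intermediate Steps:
Y - 8*(-27) = -39 - 8*(-27) = -39 + 216 = 177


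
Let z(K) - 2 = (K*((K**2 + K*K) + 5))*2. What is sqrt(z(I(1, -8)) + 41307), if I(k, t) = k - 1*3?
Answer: sqrt(41257) ≈ 203.12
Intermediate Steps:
I(k, t) = -3 + k (I(k, t) = k - 3 = -3 + k)
z(K) = 2 + 2*K*(5 + 2*K**2) (z(K) = 2 + (K*((K**2 + K*K) + 5))*2 = 2 + (K*((K**2 + K**2) + 5))*2 = 2 + (K*(2*K**2 + 5))*2 = 2 + (K*(5 + 2*K**2))*2 = 2 + 2*K*(5 + 2*K**2))
sqrt(z(I(1, -8)) + 41307) = sqrt((2 + 4*(-3 + 1)**3 + 10*(-3 + 1)) + 41307) = sqrt((2 + 4*(-2)**3 + 10*(-2)) + 41307) = sqrt((2 + 4*(-8) - 20) + 41307) = sqrt((2 - 32 - 20) + 41307) = sqrt(-50 + 41307) = sqrt(41257)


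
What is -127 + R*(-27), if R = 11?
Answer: -424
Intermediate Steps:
-127 + R*(-27) = -127 + 11*(-27) = -127 - 297 = -424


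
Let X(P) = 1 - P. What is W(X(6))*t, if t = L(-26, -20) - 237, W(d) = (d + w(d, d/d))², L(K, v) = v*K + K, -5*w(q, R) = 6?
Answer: 246977/25 ≈ 9879.1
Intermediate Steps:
w(q, R) = -6/5 (w(q, R) = -⅕*6 = -6/5)
L(K, v) = K + K*v (L(K, v) = K*v + K = K + K*v)
W(d) = (-6/5 + d)² (W(d) = (d - 6/5)² = (-6/5 + d)²)
t = 257 (t = -26*(1 - 20) - 237 = -26*(-19) - 237 = 494 - 237 = 257)
W(X(6))*t = ((-6 + 5*(1 - 1*6))²/25)*257 = ((-6 + 5*(1 - 6))²/25)*257 = ((-6 + 5*(-5))²/25)*257 = ((-6 - 25)²/25)*257 = ((1/25)*(-31)²)*257 = ((1/25)*961)*257 = (961/25)*257 = 246977/25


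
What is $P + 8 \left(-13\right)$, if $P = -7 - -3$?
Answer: $-108$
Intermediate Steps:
$P = -4$ ($P = -7 + 3 = -4$)
$P + 8 \left(-13\right) = -4 + 8 \left(-13\right) = -4 - 104 = -108$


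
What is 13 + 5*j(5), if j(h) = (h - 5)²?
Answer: 13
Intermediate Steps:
j(h) = (-5 + h)²
13 + 5*j(5) = 13 + 5*(-5 + 5)² = 13 + 5*0² = 13 + 5*0 = 13 + 0 = 13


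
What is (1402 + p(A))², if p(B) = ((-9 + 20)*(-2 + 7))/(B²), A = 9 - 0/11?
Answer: 12908822689/6561 ≈ 1.9675e+6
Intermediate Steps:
A = 9 (A = 9 - 0/11 = 9 - 1*0 = 9 + 0 = 9)
p(B) = 55/B² (p(B) = (11*5)/B² = 55/B²)
(1402 + p(A))² = (1402 + 55/9²)² = (1402 + 55*(1/81))² = (1402 + 55/81)² = (113617/81)² = 12908822689/6561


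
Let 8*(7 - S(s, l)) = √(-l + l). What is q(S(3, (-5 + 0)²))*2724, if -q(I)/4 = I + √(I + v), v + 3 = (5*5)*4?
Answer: -76272 - 21792*√26 ≈ -1.8739e+5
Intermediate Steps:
v = 97 (v = -3 + (5*5)*4 = -3 + 25*4 = -3 + 100 = 97)
S(s, l) = 7 (S(s, l) = 7 - √(-l + l)/8 = 7 - √0/8 = 7 - ⅛*0 = 7 + 0 = 7)
q(I) = -4*I - 4*√(97 + I) (q(I) = -4*(I + √(I + 97)) = -4*(I + √(97 + I)) = -4*I - 4*√(97 + I))
q(S(3, (-5 + 0)²))*2724 = (-4*7 - 4*√(97 + 7))*2724 = (-28 - 8*√26)*2724 = -76272 - 21792*√26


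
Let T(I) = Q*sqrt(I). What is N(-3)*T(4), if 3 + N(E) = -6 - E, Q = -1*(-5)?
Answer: -60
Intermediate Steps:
Q = 5
N(E) = -9 - E (N(E) = -3 + (-6 - E) = -9 - E)
T(I) = 5*sqrt(I)
N(-3)*T(4) = (-9 - 1*(-3))*(5*sqrt(4)) = (-9 + 3)*(5*2) = -6*10 = -60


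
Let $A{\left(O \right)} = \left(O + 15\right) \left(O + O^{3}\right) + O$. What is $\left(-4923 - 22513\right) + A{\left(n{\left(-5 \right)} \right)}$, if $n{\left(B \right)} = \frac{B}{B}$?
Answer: $-27403$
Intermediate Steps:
$n{\left(B \right)} = 1$
$A{\left(O \right)} = O + \left(15 + O\right) \left(O + O^{3}\right)$ ($A{\left(O \right)} = \left(15 + O\right) \left(O + O^{3}\right) + O = O + \left(15 + O\right) \left(O + O^{3}\right)$)
$\left(-4923 - 22513\right) + A{\left(n{\left(-5 \right)} \right)} = \left(-4923 - 22513\right) + 1 \left(16 + 1 + 1^{3} + 15 \cdot 1^{2}\right) = -27436 + 1 \left(16 + 1 + 1 + 15 \cdot 1\right) = -27436 + 1 \left(16 + 1 + 1 + 15\right) = -27436 + 1 \cdot 33 = -27436 + 33 = -27403$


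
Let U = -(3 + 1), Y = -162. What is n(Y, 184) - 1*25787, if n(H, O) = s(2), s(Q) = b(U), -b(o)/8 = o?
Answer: -25755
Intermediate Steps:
U = -4 (U = -1*4 = -4)
b(o) = -8*o
s(Q) = 32 (s(Q) = -8*(-4) = 32)
n(H, O) = 32
n(Y, 184) - 1*25787 = 32 - 1*25787 = 32 - 25787 = -25755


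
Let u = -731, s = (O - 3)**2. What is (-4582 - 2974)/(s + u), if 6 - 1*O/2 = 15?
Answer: 3778/145 ≈ 26.055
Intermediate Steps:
O = -18 (O = 12 - 2*15 = 12 - 30 = -18)
s = 441 (s = (-18 - 3)**2 = (-21)**2 = 441)
(-4582 - 2974)/(s + u) = (-4582 - 2974)/(441 - 731) = -7556/(-290) = -7556*(-1/290) = 3778/145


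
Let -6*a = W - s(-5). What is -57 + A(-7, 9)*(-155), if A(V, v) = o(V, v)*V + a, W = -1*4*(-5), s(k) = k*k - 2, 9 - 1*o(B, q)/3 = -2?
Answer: 71341/2 ≈ 35671.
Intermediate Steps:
o(B, q) = 33 (o(B, q) = 27 - 3*(-2) = 27 + 6 = 33)
s(k) = -2 + k² (s(k) = k² - 2 = -2 + k²)
W = 20 (W = -4*(-5) = 20)
a = ½ (a = -(20 - (-2 + (-5)²))/6 = -(20 - (-2 + 25))/6 = -(20 - 1*23)/6 = -(20 - 23)/6 = -⅙*(-3) = ½ ≈ 0.50000)
A(V, v) = ½ + 33*V (A(V, v) = 33*V + ½ = ½ + 33*V)
-57 + A(-7, 9)*(-155) = -57 + (½ + 33*(-7))*(-155) = -57 + (½ - 231)*(-155) = -57 - 461/2*(-155) = -57 + 71455/2 = 71341/2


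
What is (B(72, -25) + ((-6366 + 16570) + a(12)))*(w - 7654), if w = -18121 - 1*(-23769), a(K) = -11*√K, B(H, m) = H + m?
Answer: -20563506 + 44132*√3 ≈ -2.0487e+7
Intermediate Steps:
w = 5648 (w = -18121 + 23769 = 5648)
(B(72, -25) + ((-6366 + 16570) + a(12)))*(w - 7654) = ((72 - 25) + ((-6366 + 16570) - 22*√3))*(5648 - 7654) = (47 + (10204 - 22*√3))*(-2006) = (10251 - 22*√3)*(-2006) = -20563506 + 44132*√3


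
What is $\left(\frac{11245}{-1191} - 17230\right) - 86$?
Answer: $- \frac{20634601}{1191} \approx -17325.0$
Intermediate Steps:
$\left(\frac{11245}{-1191} - 17230\right) - 86 = \left(11245 \left(- \frac{1}{1191}\right) - 17230\right) - 86 = \left(- \frac{11245}{1191} - 17230\right) - 86 = - \frac{20532175}{1191} - 86 = - \frac{20634601}{1191}$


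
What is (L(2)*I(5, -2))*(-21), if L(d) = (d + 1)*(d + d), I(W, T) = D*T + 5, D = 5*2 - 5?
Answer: 1260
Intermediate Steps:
D = 5 (D = 10 - 5 = 5)
I(W, T) = 5 + 5*T (I(W, T) = 5*T + 5 = 5 + 5*T)
L(d) = 2*d*(1 + d) (L(d) = (1 + d)*(2*d) = 2*d*(1 + d))
(L(2)*I(5, -2))*(-21) = ((2*2*(1 + 2))*(5 + 5*(-2)))*(-21) = ((2*2*3)*(5 - 10))*(-21) = (12*(-5))*(-21) = -60*(-21) = 1260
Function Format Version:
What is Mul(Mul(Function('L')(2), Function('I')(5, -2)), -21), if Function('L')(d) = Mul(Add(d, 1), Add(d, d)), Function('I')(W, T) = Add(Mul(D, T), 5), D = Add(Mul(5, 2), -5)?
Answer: 1260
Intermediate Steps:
D = 5 (D = Add(10, -5) = 5)
Function('I')(W, T) = Add(5, Mul(5, T)) (Function('I')(W, T) = Add(Mul(5, T), 5) = Add(5, Mul(5, T)))
Function('L')(d) = Mul(2, d, Add(1, d)) (Function('L')(d) = Mul(Add(1, d), Mul(2, d)) = Mul(2, d, Add(1, d)))
Mul(Mul(Function('L')(2), Function('I')(5, -2)), -21) = Mul(Mul(Mul(2, 2, Add(1, 2)), Add(5, Mul(5, -2))), -21) = Mul(Mul(Mul(2, 2, 3), Add(5, -10)), -21) = Mul(Mul(12, -5), -21) = Mul(-60, -21) = 1260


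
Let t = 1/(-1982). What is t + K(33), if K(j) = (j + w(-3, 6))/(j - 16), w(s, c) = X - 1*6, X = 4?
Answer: 61425/33694 ≈ 1.8230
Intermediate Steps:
t = -1/1982 ≈ -0.00050454
w(s, c) = -2 (w(s, c) = 4 - 1*6 = 4 - 6 = -2)
K(j) = (-2 + j)/(-16 + j) (K(j) = (j - 2)/(j - 16) = (-2 + j)/(-16 + j))
t + K(33) = -1/1982 + (-2 + 33)/(-16 + 33) = -1/1982 + 31/17 = 61425/33694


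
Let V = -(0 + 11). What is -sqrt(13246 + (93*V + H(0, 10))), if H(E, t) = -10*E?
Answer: -sqrt(12223) ≈ -110.56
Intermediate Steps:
V = -11 (V = -1*11 = -11)
-sqrt(13246 + (93*V + H(0, 10))) = -sqrt(13246 + (93*(-11) - 10*0)) = -sqrt(13246 + (-1023 + 0)) = -sqrt(13246 - 1023) = -sqrt(12223)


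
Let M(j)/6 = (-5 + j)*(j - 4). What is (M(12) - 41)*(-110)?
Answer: -32450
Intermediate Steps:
M(j) = 6*(-5 + j)*(-4 + j) (M(j) = 6*((-5 + j)*(j - 4)) = 6*((-5 + j)*(-4 + j)) = 6*(-5 + j)*(-4 + j))
(M(12) - 41)*(-110) = ((120 - 54*12 + 6*12²) - 41)*(-110) = ((120 - 648 + 6*144) - 41)*(-110) = ((120 - 648 + 864) - 41)*(-110) = (336 - 41)*(-110) = 295*(-110) = -32450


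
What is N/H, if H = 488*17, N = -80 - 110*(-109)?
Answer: 5955/4148 ≈ 1.4356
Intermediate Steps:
N = 11910 (N = -80 + 11990 = 11910)
H = 8296
N/H = 11910/8296 = 11910*(1/8296) = 5955/4148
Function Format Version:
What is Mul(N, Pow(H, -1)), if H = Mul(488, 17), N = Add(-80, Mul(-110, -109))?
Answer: Rational(5955, 4148) ≈ 1.4356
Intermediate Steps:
N = 11910 (N = Add(-80, 11990) = 11910)
H = 8296
Mul(N, Pow(H, -1)) = Mul(11910, Pow(8296, -1)) = Mul(11910, Rational(1, 8296)) = Rational(5955, 4148)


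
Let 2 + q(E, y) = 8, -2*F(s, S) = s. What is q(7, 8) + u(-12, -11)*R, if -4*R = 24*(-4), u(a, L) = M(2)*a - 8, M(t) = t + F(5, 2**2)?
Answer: -42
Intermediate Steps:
F(s, S) = -s/2
M(t) = -5/2 + t (M(t) = t - 1/2*5 = t - 5/2 = -5/2 + t)
q(E, y) = 6 (q(E, y) = -2 + 8 = 6)
u(a, L) = -8 - a/2 (u(a, L) = (-5/2 + 2)*a - 8 = -a/2 - 8 = -8 - a/2)
R = 24 (R = -6*(-4) = -1/4*(-96) = 24)
q(7, 8) + u(-12, -11)*R = 6 + (-8 - 1/2*(-12))*24 = 6 + (-8 + 6)*24 = 6 - 2*24 = 6 - 48 = -42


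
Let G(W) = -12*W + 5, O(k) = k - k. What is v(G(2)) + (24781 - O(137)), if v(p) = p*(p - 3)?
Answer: 25199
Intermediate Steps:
O(k) = 0
G(W) = 5 - 12*W
v(p) = p*(-3 + p)
v(G(2)) + (24781 - O(137)) = (5 - 12*2)*(-3 + (5 - 12*2)) + (24781 - 1*0) = (5 - 24)*(-3 + (5 - 24)) + (24781 + 0) = -19*(-3 - 19) + 24781 = -19*(-22) + 24781 = 418 + 24781 = 25199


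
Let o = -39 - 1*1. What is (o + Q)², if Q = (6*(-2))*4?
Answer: 7744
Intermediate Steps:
o = -40 (o = -39 - 1 = -40)
Q = -48 (Q = -12*4 = -48)
(o + Q)² = (-40 - 48)² = (-88)² = 7744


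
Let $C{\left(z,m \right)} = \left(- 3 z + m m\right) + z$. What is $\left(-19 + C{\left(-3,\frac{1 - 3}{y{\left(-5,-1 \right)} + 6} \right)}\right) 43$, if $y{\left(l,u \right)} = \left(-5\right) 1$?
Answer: $-387$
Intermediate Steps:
$y{\left(l,u \right)} = -5$
$C{\left(z,m \right)} = m^{2} - 2 z$ ($C{\left(z,m \right)} = \left(- 3 z + m^{2}\right) + z = \left(m^{2} - 3 z\right) + z = m^{2} - 2 z$)
$\left(-19 + C{\left(-3,\frac{1 - 3}{y{\left(-5,-1 \right)} + 6} \right)}\right) 43 = \left(-19 + \left(\left(\frac{1 - 3}{-5 + 6}\right)^{2} - -6\right)\right) 43 = \left(-19 + \left(\left(- \frac{2}{1}\right)^{2} + 6\right)\right) 43 = \left(-19 + \left(\left(\left(-2\right) 1\right)^{2} + 6\right)\right) 43 = \left(-19 + \left(\left(-2\right)^{2} + 6\right)\right) 43 = \left(-19 + \left(4 + 6\right)\right) 43 = \left(-19 + 10\right) 43 = \left(-9\right) 43 = -387$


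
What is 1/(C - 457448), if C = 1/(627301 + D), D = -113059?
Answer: -514242/235238974415 ≈ -2.1860e-6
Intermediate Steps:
C = 1/514242 (C = 1/(627301 - 113059) = 1/514242 ≈ 1.9446e-6)
1/(C - 457448) = 1/(1/514242 - 457448) = 1/(-235238974415/514242) = -514242/235238974415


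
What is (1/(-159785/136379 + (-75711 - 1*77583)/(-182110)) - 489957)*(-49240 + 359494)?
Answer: -311334528360879520833/2048090981 ≈ -1.5201e+11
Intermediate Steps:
(1/(-159785/136379 + (-75711 - 1*77583)/(-182110)) - 489957)*(-49240 + 359494) = (1/(-159785*1/136379 + (-75711 - 77583)*(-1/182110)) - 489957)*310254 = (1/(-159785/136379 - 153294*(-1/182110)) - 489957)*310254 = (1/(-159785/136379 + 76647/91055) - 489957)*310254 = (1/(-4096181962/12417989845) - 489957)*310254 = (-12417989845/4096181962 - 489957)*310254 = -2006965443545479/4096181962*310254 = -311334528360879520833/2048090981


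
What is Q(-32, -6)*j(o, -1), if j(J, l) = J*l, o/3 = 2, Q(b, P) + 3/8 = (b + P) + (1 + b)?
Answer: 1665/4 ≈ 416.25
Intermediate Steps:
Q(b, P) = 5/8 + P + 2*b (Q(b, P) = -3/8 + ((b + P) + (1 + b)) = -3/8 + ((P + b) + (1 + b)) = -3/8 + (1 + P + 2*b) = 5/8 + P + 2*b)
o = 6 (o = 3*2 = 6)
Q(-32, -6)*j(o, -1) = (5/8 - 6 + 2*(-32))*(6*(-1)) = (5/8 - 6 - 64)*(-6) = -555/8*(-6) = 1665/4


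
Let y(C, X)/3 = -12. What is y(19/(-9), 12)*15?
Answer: -540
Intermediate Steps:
y(C, X) = -36 (y(C, X) = 3*(-12) = -36)
y(19/(-9), 12)*15 = -36*15 = -540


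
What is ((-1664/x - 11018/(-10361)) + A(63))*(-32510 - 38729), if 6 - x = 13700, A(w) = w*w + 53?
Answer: -20332454602057808/70941767 ≈ -2.8661e+8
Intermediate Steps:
A(w) = 53 + w² (A(w) = w² + 53 = 53 + w²)
x = -13694 (x = 6 - 1*13700 = 6 - 13700 = -13694)
((-1664/x - 11018/(-10361)) + A(63))*(-32510 - 38729) = ((-1664/(-13694) - 11018/(-10361)) + (53 + 63²))*(-32510 - 38729) = ((-1664*(-1/13694) - 11018*(-1/10361)) + (53 + 3969))*(-71239) = ((832/6847 + 11018/10361) + 4022)*(-71239) = (84060598/70941767 + 4022)*(-71239) = (285411847472/70941767)*(-71239) = -20332454602057808/70941767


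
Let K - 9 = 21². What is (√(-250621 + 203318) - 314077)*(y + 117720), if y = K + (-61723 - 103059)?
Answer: 14639757124 - 46612*I*√47303 ≈ 1.464e+10 - 1.0138e+7*I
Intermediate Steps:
K = 450 (K = 9 + 21² = 9 + 441 = 450)
y = -164332 (y = 450 + (-61723 - 103059) = 450 - 164782 = -164332)
(√(-250621 + 203318) - 314077)*(y + 117720) = (√(-250621 + 203318) - 314077)*(-164332 + 117720) = (√(-47303) - 314077)*(-46612) = (I*√47303 - 314077)*(-46612) = (-314077 + I*√47303)*(-46612) = 14639757124 - 46612*I*√47303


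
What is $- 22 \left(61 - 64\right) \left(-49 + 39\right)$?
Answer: $-660$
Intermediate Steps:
$- 22 \left(61 - 64\right) \left(-49 + 39\right) = - 22 \left(61 - 64\right) \left(-10\right) = \left(-22\right) \left(-3\right) \left(-10\right) = 66 \left(-10\right) = -660$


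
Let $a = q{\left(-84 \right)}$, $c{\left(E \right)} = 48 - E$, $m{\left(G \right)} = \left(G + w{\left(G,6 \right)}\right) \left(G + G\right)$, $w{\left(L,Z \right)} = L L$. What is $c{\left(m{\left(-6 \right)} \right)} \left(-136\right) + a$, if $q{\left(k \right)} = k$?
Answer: $-55572$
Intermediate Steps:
$w{\left(L,Z \right)} = L^{2}$
$m{\left(G \right)} = 2 G \left(G + G^{2}\right)$ ($m{\left(G \right)} = \left(G + G^{2}\right) \left(G + G\right) = \left(G + G^{2}\right) 2 G = 2 G \left(G + G^{2}\right)$)
$a = -84$
$c{\left(m{\left(-6 \right)} \right)} \left(-136\right) + a = \left(48 - 2 \left(-6\right)^{2} \left(1 - 6\right)\right) \left(-136\right) - 84 = \left(48 - 2 \cdot 36 \left(-5\right)\right) \left(-136\right) - 84 = \left(48 - -360\right) \left(-136\right) - 84 = \left(48 + 360\right) \left(-136\right) - 84 = 408 \left(-136\right) - 84 = -55488 - 84 = -55572$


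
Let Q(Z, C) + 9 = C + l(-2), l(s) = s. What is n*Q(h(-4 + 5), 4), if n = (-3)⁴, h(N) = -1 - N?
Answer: -567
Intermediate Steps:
Q(Z, C) = -11 + C (Q(Z, C) = -9 + (C - 2) = -9 + (-2 + C) = -11 + C)
n = 81
n*Q(h(-4 + 5), 4) = 81*(-11 + 4) = 81*(-7) = -567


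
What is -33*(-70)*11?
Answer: 25410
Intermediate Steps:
-33*(-70)*11 = 2310*11 = 25410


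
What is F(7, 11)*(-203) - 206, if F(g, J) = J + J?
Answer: -4672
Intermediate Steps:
F(g, J) = 2*J
F(7, 11)*(-203) - 206 = (2*11)*(-203) - 206 = 22*(-203) - 206 = -4466 - 206 = -4672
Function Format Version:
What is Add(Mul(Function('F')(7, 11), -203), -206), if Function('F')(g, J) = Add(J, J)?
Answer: -4672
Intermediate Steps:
Function('F')(g, J) = Mul(2, J)
Add(Mul(Function('F')(7, 11), -203), -206) = Add(Mul(Mul(2, 11), -203), -206) = Add(Mul(22, -203), -206) = Add(-4466, -206) = -4672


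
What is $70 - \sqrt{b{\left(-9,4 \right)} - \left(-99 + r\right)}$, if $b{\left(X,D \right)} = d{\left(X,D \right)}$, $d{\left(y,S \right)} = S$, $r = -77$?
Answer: $70 - 6 \sqrt{5} \approx 56.584$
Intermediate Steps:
$b{\left(X,D \right)} = D$
$70 - \sqrt{b{\left(-9,4 \right)} - \left(-99 + r\right)} = 70 - \sqrt{4 + \left(99 - -77\right)} = 70 - \sqrt{4 + \left(99 + 77\right)} = 70 - \sqrt{4 + 176} = 70 - \sqrt{180} = 70 - 6 \sqrt{5}$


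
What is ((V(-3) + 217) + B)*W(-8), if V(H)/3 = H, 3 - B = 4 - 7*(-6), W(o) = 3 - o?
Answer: 1815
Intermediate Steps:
B = -43 (B = 3 - (4 - 7*(-6)) = 3 - (4 + 42) = 3 - 1*46 = 3 - 46 = -43)
V(H) = 3*H
((V(-3) + 217) + B)*W(-8) = ((3*(-3) + 217) - 43)*(3 - 1*(-8)) = ((-9 + 217) - 43)*(3 + 8) = (208 - 43)*11 = 165*11 = 1815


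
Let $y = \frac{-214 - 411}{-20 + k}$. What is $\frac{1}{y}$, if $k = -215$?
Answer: $\frac{47}{125} \approx 0.376$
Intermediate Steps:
$y = \frac{125}{47}$ ($y = \frac{-214 - 411}{-20 - 215} = - \frac{625}{-235} = \left(-625\right) \left(- \frac{1}{235}\right) = \frac{125}{47} \approx 2.6596$)
$\frac{1}{y} = \frac{1}{\frac{125}{47}} = \frac{47}{125}$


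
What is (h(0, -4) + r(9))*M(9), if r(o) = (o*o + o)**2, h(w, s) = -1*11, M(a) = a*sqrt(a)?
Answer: 218403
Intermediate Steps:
M(a) = a**(3/2)
h(w, s) = -11
r(o) = (o + o**2)**2 (r(o) = (o**2 + o)**2 = (o + o**2)**2)
(h(0, -4) + r(9))*M(9) = (-11 + 9**2*(1 + 9)**2)*9**(3/2) = (-11 + 81*10**2)*27 = (-11 + 81*100)*27 = (-11 + 8100)*27 = 8089*27 = 218403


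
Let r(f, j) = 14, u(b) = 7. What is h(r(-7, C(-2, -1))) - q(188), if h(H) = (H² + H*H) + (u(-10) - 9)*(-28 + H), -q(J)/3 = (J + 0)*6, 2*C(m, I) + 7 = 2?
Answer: 3804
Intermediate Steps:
C(m, I) = -5/2 (C(m, I) = -7/2 + (½)*2 = -7/2 + 1 = -5/2)
q(J) = -18*J (q(J) = -3*(J + 0)*6 = -3*J*6 = -18*J)
h(H) = 56 - 2*H + 2*H² (h(H) = (H² + H*H) + (7 - 9)*(-28 + H) = (H² + H²) - 2*(-28 + H) = 2*H² + (56 - 2*H) = 56 - 2*H + 2*H²)
h(r(-7, C(-2, -1))) - q(188) = (56 - 2*14 + 2*14²) - (-18)*188 = (56 - 28 + 2*196) - 1*(-3384) = (56 - 28 + 392) + 3384 = 420 + 3384 = 3804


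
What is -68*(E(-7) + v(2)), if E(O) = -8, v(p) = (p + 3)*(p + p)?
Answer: -816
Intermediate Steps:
v(p) = 2*p*(3 + p) (v(p) = (3 + p)*(2*p) = 2*p*(3 + p))
-68*(E(-7) + v(2)) = -68*(-8 + 2*2*(3 + 2)) = -68*(-8 + 2*2*5) = -68*(-8 + 20) = -68*12 = -816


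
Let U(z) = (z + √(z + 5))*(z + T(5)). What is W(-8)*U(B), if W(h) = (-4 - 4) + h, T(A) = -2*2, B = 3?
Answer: 48 + 32*√2 ≈ 93.255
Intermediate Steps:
T(A) = -4
W(h) = -8 + h
U(z) = (-4 + z)*(z + √(5 + z)) (U(z) = (z + √(z + 5))*(z - 4) = (z + √(5 + z))*(-4 + z) = (-4 + z)*(z + √(5 + z)))
W(-8)*U(B) = (-8 - 8)*(3² - 4*3 - 4*√(5 + 3) + 3*√(5 + 3)) = -16*(9 - 12 - 8*√2 + 3*√8) = -16*(9 - 12 - 8*√2 + 3*(2*√2)) = -16*(9 - 12 - 8*√2 + 6*√2) = -16*(-3 - 2*√2) = 48 + 32*√2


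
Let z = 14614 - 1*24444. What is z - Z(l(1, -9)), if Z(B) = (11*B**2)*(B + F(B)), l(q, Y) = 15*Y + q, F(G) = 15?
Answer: 23494574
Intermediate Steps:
l(q, Y) = q + 15*Y
Z(B) = 11*B**2*(15 + B) (Z(B) = (11*B**2)*(B + 15) = (11*B**2)*(15 + B) = 11*B**2*(15 + B))
z = -9830 (z = 14614 - 24444 = -9830)
z - Z(l(1, -9)) = -9830 - 11*(1 + 15*(-9))**2*(15 + (1 + 15*(-9))) = -9830 - 11*(1 - 135)**2*(15 + (1 - 135)) = -9830 - 11*(-134)**2*(15 - 134) = -9830 - 11*17956*(-119) = -9830 - 1*(-23504404) = -9830 + 23504404 = 23494574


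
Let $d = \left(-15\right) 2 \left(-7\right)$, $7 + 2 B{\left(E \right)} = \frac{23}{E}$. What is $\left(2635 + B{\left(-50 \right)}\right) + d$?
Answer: $\frac{284127}{100} \approx 2841.3$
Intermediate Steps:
$B{\left(E \right)} = - \frac{7}{2} + \frac{23}{2 E}$ ($B{\left(E \right)} = - \frac{7}{2} + \frac{23 \frac{1}{E}}{2} = - \frac{7}{2} + \frac{23}{2 E}$)
$d = 210$ ($d = \left(-30\right) \left(-7\right) = 210$)
$\left(2635 + B{\left(-50 \right)}\right) + d = \left(2635 + \frac{23 - -350}{2 \left(-50\right)}\right) + 210 = \left(2635 + \frac{1}{2} \left(- \frac{1}{50}\right) \left(23 + 350\right)\right) + 210 = \left(2635 + \frac{1}{2} \left(- \frac{1}{50}\right) 373\right) + 210 = \left(2635 - \frac{373}{100}\right) + 210 = \frac{263127}{100} + 210 = \frac{284127}{100}$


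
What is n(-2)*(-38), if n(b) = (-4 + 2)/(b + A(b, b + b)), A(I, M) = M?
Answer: -38/3 ≈ -12.667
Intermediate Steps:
n(b) = -2/(3*b) (n(b) = (-4 + 2)/(b + (b + b)) = -2/(b + 2*b) = -2*1/(3*b) = -2/(3*b))
n(-2)*(-38) = -2/3/(-2)*(-38) = -2/3*(-1/2)*(-38) = (1/3)*(-38) = -38/3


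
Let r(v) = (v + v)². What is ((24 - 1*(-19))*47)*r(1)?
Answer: 8084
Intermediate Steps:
r(v) = 4*v² (r(v) = (2*v)² = 4*v²)
((24 - 1*(-19))*47)*r(1) = ((24 - 1*(-19))*47)*(4*1²) = ((24 + 19)*47)*(4*1) = (43*47)*4 = 2021*4 = 8084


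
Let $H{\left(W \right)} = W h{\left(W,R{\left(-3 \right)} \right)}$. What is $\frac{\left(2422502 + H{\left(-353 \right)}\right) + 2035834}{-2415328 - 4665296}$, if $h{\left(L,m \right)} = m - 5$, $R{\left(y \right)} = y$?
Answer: $- \frac{557645}{885078} \approx -0.63005$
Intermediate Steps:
$h{\left(L,m \right)} = -5 + m$
$H{\left(W \right)} = - 8 W$ ($H{\left(W \right)} = W \left(-5 - 3\right) = W \left(-8\right) = - 8 W$)
$\frac{\left(2422502 + H{\left(-353 \right)}\right) + 2035834}{-2415328 - 4665296} = \frac{\left(2422502 - -2824\right) + 2035834}{-2415328 - 4665296} = \frac{\left(2422502 + 2824\right) + 2035834}{-7080624} = \left(2425326 + 2035834\right) \left(- \frac{1}{7080624}\right) = 4461160 \left(- \frac{1}{7080624}\right) = - \frac{557645}{885078}$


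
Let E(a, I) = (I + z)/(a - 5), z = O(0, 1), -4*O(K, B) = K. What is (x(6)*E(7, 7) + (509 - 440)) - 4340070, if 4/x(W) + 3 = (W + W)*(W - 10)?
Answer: -221340065/51 ≈ -4.3400e+6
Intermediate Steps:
O(K, B) = -K/4
z = 0 (z = -¼*0 = 0)
x(W) = 4/(-3 + 2*W*(-10 + W)) (x(W) = 4/(-3 + (W + W)*(W - 10)) = 4/(-3 + (2*W)*(-10 + W)) = 4/(-3 + 2*W*(-10 + W)))
E(a, I) = I/(-5 + a) (E(a, I) = (I + 0)/(a - 5) = I/(-5 + a))
(x(6)*E(7, 7) + (509 - 440)) - 4340070 = ((4/(-3 - 20*6 + 2*6²))*(7/(-5 + 7)) + (509 - 440)) - 4340070 = ((4/(-3 - 120 + 2*36))*(7/2) + 69) - 4340070 = ((4/(-3 - 120 + 72))*(7*(½)) + 69) - 4340070 = ((4/(-51))*(7/2) + 69) - 4340070 = ((4*(-1/51))*(7/2) + 69) - 4340070 = (-4/51*7/2 + 69) - 4340070 = (-14/51 + 69) - 4340070 = 3505/51 - 4340070 = -221340065/51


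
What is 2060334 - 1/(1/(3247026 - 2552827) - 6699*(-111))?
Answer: 1063541815215256609/516198740212 ≈ 2.0603e+6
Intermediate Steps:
2060334 - 1/(1/(3247026 - 2552827) - 6699*(-111)) = 2060334 - 1/(1/694199 + 743589) = 2060334 - 1/516198740212/694199 = 2060334 - 1*694199/516198740212 = 2060334 - 694199/516198740212 = 1063541815215256609/516198740212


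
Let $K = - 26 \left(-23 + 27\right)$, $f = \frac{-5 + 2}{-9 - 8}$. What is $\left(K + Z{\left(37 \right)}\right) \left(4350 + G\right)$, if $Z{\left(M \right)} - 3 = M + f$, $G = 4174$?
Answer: $- \frac{9248540}{17} \approx -5.4403 \cdot 10^{5}$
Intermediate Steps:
$f = \frac{3}{17}$ ($f = - \frac{3}{-17} = \left(-3\right) \left(- \frac{1}{17}\right) = \frac{3}{17} \approx 0.17647$)
$Z{\left(M \right)} = \frac{54}{17} + M$ ($Z{\left(M \right)} = 3 + \left(M + \frac{3}{17}\right) = 3 + \left(\frac{3}{17} + M\right) = \frac{54}{17} + M$)
$K = -104$ ($K = \left(-26\right) 4 = -104$)
$\left(K + Z{\left(37 \right)}\right) \left(4350 + G\right) = \left(-104 + \left(\frac{54}{17} + 37\right)\right) \left(4350 + 4174\right) = \left(-104 + \frac{683}{17}\right) 8524 = \left(- \frac{1085}{17}\right) 8524 = - \frac{9248540}{17}$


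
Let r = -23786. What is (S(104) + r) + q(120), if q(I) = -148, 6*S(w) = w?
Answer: -71750/3 ≈ -23917.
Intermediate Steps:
S(w) = w/6
(S(104) + r) + q(120) = ((⅙)*104 - 23786) - 148 = (52/3 - 23786) - 148 = -71306/3 - 148 = -71750/3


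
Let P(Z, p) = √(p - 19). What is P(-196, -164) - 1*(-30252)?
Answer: 30252 + I*√183 ≈ 30252.0 + 13.528*I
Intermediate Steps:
P(Z, p) = √(-19 + p)
P(-196, -164) - 1*(-30252) = √(-19 - 164) - 1*(-30252) = √(-183) + 30252 = I*√183 + 30252 = 30252 + I*√183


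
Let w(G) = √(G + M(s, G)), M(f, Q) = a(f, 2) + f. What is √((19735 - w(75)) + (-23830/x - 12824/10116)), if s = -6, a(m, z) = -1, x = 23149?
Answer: √(7514605671144692099 - 761639772728898*√17)/19514607 ≈ 140.44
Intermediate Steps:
M(f, Q) = -1 + f
w(G) = √(-7 + G) (w(G) = √(G + (-1 - 6)) = √(G - 7) = √(-7 + G))
√((19735 - w(75)) + (-23830/x - 12824/10116)) = √((19735 - √(-7 + 75)) + (-23830/23149 - 12824/10116)) = √((19735 - √68) + (-23830*1/23149 - 12824*1/10116)) = √((19735 - 2*√17) + (-23830/23149 - 3206/2529)) = √((19735 - 2*√17) - 134481764/58543821) = √(1155227825671/58543821 - 2*√17)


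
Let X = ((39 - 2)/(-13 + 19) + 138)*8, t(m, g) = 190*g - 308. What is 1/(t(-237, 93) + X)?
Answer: 3/55546 ≈ 5.4009e-5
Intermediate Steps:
t(m, g) = -308 + 190*g
X = 3460/3 (X = (37/6 + 138)*8 = (865/6)*8 = 3460/3 ≈ 1153.3)
1/(t(-237, 93) + X) = 1/((-308 + 190*93) + 3460/3) = 1/((-308 + 17670) + 3460/3) = 1/(17362 + 3460/3) = 1/(55546/3) = 3/55546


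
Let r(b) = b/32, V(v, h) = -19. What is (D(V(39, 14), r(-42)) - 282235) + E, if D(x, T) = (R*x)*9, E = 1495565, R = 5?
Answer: 1212475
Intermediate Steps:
r(b) = b/32 (r(b) = b*(1/32) = b/32)
D(x, T) = 45*x (D(x, T) = (5*x)*9 = 45*x)
(D(V(39, 14), r(-42)) - 282235) + E = (45*(-19) - 282235) + 1495565 = (-855 - 282235) + 1495565 = -283090 + 1495565 = 1212475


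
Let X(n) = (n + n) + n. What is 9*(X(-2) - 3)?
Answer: -81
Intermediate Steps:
X(n) = 3*n (X(n) = 2*n + n = 3*n)
9*(X(-2) - 3) = 9*(3*(-2) - 3) = 9*(-6 - 3) = 9*(-9) = -81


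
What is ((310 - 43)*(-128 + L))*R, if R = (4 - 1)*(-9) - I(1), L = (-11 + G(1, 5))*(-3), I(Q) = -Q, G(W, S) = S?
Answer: 763620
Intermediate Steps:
L = 18 (L = (-11 + 5)*(-3) = -6*(-3) = 18)
R = -26 (R = (4 - 1)*(-9) - (-1) = 3*(-9) - 1*(-1) = -27 + 1 = -26)
((310 - 43)*(-128 + L))*R = ((310 - 43)*(-128 + 18))*(-26) = (267*(-110))*(-26) = -29370*(-26) = 763620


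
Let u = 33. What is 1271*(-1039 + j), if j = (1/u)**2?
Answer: -1438098370/1089 ≈ -1.3206e+6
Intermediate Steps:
j = 1/1089 (j = (1/33)**2 = 1/1089 ≈ 0.00091827)
1271*(-1039 + j) = 1271*(-1039 + 1/1089) = 1271*(-1131470/1089) = -1438098370/1089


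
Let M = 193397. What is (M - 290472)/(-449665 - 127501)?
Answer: 97075/577166 ≈ 0.16819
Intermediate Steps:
(M - 290472)/(-449665 - 127501) = (193397 - 290472)/(-449665 - 127501) = -97075/(-577166) = -97075*(-1/577166) = 97075/577166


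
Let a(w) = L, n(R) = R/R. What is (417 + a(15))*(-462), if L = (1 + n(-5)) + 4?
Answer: -195426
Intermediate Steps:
n(R) = 1
L = 6 (L = (1 + 1) + 4 = 2 + 4 = 6)
a(w) = 6
(417 + a(15))*(-462) = (417 + 6)*(-462) = 423*(-462) = -195426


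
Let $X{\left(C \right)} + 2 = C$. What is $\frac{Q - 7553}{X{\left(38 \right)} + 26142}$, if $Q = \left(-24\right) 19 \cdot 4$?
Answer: $- \frac{9377}{26178} \approx -0.3582$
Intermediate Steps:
$X{\left(C \right)} = -2 + C$
$Q = -1824$ ($Q = \left(-456\right) 4 = -1824$)
$\frac{Q - 7553}{X{\left(38 \right)} + 26142} = \frac{-1824 - 7553}{\left(-2 + 38\right) + 26142} = - \frac{9377}{36 + 26142} = - \frac{9377}{26178}$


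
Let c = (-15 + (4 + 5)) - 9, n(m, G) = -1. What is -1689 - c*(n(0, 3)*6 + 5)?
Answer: -1704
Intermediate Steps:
c = -15 (c = (-15 + 9) - 9 = -6 - 9 = -15)
-1689 - c*(n(0, 3)*6 + 5) = -1689 - (-15)*(-1*6 + 5) = -1689 - (-15)*(-6 + 5) = -1689 - (-15)*(-1) = -1689 - 1*15 = -1689 - 15 = -1704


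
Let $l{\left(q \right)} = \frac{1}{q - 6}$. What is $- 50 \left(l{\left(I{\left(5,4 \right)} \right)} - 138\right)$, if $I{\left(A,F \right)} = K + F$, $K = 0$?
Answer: $6925$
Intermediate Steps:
$I{\left(A,F \right)} = F$ ($I{\left(A,F \right)} = 0 + F = F$)
$l{\left(q \right)} = \frac{1}{-6 + q}$
$- 50 \left(l{\left(I{\left(5,4 \right)} \right)} - 138\right) = - 50 \left(\frac{1}{-6 + 4} - 138\right) = - 50 \left(\frac{1}{-2} - 138\right) = - 50 \left(- \frac{1}{2} - 138\right) = \left(-50\right) \left(- \frac{277}{2}\right) = 6925$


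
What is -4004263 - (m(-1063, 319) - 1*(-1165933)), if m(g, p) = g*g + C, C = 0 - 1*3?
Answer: -6300162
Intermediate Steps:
C = -3 (C = 0 - 3 = -3)
m(g, p) = -3 + g² (m(g, p) = g*g - 3 = g² - 3 = -3 + g²)
-4004263 - (m(-1063, 319) - 1*(-1165933)) = -4004263 - ((-3 + (-1063)²) - 1*(-1165933)) = -4004263 - ((-3 + 1129969) + 1165933) = -4004263 - (1129966 + 1165933) = -4004263 - 1*2295899 = -4004263 - 2295899 = -6300162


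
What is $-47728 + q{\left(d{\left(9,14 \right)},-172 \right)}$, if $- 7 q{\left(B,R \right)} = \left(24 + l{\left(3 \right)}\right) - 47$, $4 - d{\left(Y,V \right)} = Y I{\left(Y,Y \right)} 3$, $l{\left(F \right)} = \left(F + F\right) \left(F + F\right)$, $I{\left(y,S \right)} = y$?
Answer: $- \frac{334109}{7} \approx -47730.0$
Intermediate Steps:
$l{\left(F \right)} = 4 F^{2}$ ($l{\left(F \right)} = 2 F 2 F = 4 F^{2}$)
$d{\left(Y,V \right)} = 4 - 3 Y^{2}$ ($d{\left(Y,V \right)} = 4 - Y Y 3 = 4 - Y^{2} \cdot 3 = 4 - 3 Y^{2}$)
$q{\left(B,R \right)} = - \frac{13}{7}$ ($q{\left(B,R \right)} = - \frac{\left(24 + 4 \cdot 3^{2}\right) - 47}{7} = - \frac{\left(24 + 4 \cdot 9\right) - 47}{7} = - \frac{\left(24 + 36\right) - 47}{7} = - \frac{60 - 47}{7} = \left(- \frac{1}{7}\right) 13 = - \frac{13}{7}$)
$-47728 + q{\left(d{\left(9,14 \right)},-172 \right)} = -47728 - \frac{13}{7} = - \frac{334109}{7}$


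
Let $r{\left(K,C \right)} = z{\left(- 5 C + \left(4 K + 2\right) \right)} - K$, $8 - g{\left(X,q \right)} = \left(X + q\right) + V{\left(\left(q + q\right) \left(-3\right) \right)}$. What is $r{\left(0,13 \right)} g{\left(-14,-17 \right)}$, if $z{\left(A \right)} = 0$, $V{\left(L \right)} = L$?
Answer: $0$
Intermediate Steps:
$g{\left(X,q \right)} = 8 - X + 5 q$ ($g{\left(X,q \right)} = 8 - \left(\left(X + q\right) + \left(q + q\right) \left(-3\right)\right) = 8 - \left(\left(X + q\right) + 2 q \left(-3\right)\right) = 8 - \left(\left(X + q\right) - 6 q\right) = 8 - \left(X - 5 q\right) = 8 - X + 5 q$)
$r{\left(K,C \right)} = - K$ ($r{\left(K,C \right)} = 0 - K = - K$)
$r{\left(0,13 \right)} g{\left(-14,-17 \right)} = \left(-1\right) 0 \left(8 - -14 + 5 \left(-17\right)\right) = 0 \left(8 + 14 - 85\right) = 0 \left(-63\right) = 0$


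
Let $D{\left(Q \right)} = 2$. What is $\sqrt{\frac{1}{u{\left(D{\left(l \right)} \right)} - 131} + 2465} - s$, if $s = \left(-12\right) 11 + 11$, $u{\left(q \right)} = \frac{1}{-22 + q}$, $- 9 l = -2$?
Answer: $121 + \frac{\sqrt{16933612645}}{2621} \approx 170.65$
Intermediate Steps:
$l = \frac{2}{9}$ ($l = \left(- \frac{1}{9}\right) \left(-2\right) = \frac{2}{9} \approx 0.22222$)
$s = -121$ ($s = -132 + 11 = -121$)
$\sqrt{\frac{1}{u{\left(D{\left(l \right)} \right)} - 131} + 2465} - s = \sqrt{\frac{1}{\frac{1}{-22 + 2} - 131} + 2465} - -121 = \sqrt{\frac{1}{\frac{1}{-20} - 131} + 2465} + 121 = \sqrt{\frac{1}{- \frac{1}{20} - 131} + 2465} + 121 = \sqrt{\frac{1}{- \frac{2621}{20}} + 2465} + 121 = \sqrt{- \frac{20}{2621} + 2465} + 121 = \sqrt{\frac{6460745}{2621}} + 121 = \frac{\sqrt{16933612645}}{2621} + 121 = 121 + \frac{\sqrt{16933612645}}{2621}$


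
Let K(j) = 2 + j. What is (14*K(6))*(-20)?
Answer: -2240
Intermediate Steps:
(14*K(6))*(-20) = (14*(2 + 6))*(-20) = (14*8)*(-20) = 112*(-20) = -2240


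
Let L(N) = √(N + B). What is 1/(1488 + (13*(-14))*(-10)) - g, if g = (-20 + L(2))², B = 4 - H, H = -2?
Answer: -1349663/3308 + 80*√2 ≈ -294.86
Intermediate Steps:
B = 6 (B = 4 - 1*(-2) = 4 + 2 = 6)
L(N) = √(6 + N) (L(N) = √(N + 6) = √(6 + N))
g = (-20 + 2*√2)² (g = (-20 + √(6 + 2))² = (-20 + √8)² = (-20 + 2*√2)² ≈ 294.86)
1/(1488 + (13*(-14))*(-10)) - g = 1/(1488 + (13*(-14))*(-10)) - (408 - 80*√2) = 1/(1488 - 182*(-10)) + (-408 + 80*√2) = 1/(1488 + 1820) + (-408 + 80*√2) = 1/3308 + (-408 + 80*√2) = -1349663/3308 + 80*√2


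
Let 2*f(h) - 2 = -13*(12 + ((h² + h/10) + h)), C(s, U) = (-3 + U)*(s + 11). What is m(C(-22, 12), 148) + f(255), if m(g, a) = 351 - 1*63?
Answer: -1697099/4 ≈ -4.2428e+5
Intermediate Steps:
C(s, U) = (-3 + U)*(11 + s)
m(g, a) = 288 (m(g, a) = 351 - 63 = 288)
f(h) = -77 - 143*h/20 - 13*h²/2 (f(h) = 1 + (-13*(12 + ((h² + h/10) + h)))/2 = 1 + (-13*(12 + (h² + 11*h/10)))/2 = 1 + (-13*(12 + h² + 11*h/10))/2 = 1 + (-156 - 13*h² - 143*h/10)/2 = 1 + (-78 - 143*h/20 - 13*h²/2) = -77 - 143*h/20 - 13*h²/2)
m(C(-22, 12), 148) + f(255) = 288 + (-77 - 143/20*255 - 13/2*255²) = 288 + (-77 - 7293/4 - 13/2*65025) = 288 + (-77 - 7293/4 - 845325/2) = 288 - 1698251/4 = -1697099/4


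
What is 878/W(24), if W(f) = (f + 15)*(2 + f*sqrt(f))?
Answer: -439/134745 + 3512*sqrt(6)/44915 ≈ 0.18827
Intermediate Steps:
W(f) = (2 + f**(3/2))*(15 + f) (W(f) = (15 + f)*(2 + f**(3/2)) = (2 + f**(3/2))*(15 + f))
878/W(24) = 878/(30 + 24**(5/2) + 2*24 + 15*24**(3/2)) = 878/(30 + 1152*sqrt(6) + 48 + 15*(48*sqrt(6))) = 878/(30 + 1152*sqrt(6) + 48 + 720*sqrt(6)) = 878/(78 + 1872*sqrt(6))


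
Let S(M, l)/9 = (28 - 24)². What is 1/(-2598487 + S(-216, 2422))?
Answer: -1/2598343 ≈ -3.8486e-7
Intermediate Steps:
S(M, l) = 144 (S(M, l) = 9*(28 - 24)² = 9*4² = 9*16 = 144)
1/(-2598487 + S(-216, 2422)) = 1/(-2598487 + 144) = 1/(-2598343) = -1/2598343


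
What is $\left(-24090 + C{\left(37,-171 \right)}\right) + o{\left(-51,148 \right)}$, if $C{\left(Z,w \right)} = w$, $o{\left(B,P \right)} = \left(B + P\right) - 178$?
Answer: $-24342$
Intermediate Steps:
$o{\left(B,P \right)} = -178 + B + P$
$\left(-24090 + C{\left(37,-171 \right)}\right) + o{\left(-51,148 \right)} = \left(-24090 - 171\right) - 81 = -24261 - 81 = -24342$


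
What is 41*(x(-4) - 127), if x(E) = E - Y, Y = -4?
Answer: -5207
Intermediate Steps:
x(E) = 4 + E (x(E) = E - 1*(-4) = E + 4 = 4 + E)
41*(x(-4) - 127) = 41*((4 - 4) - 127) = 41*(0 - 127) = 41*(-127) = -5207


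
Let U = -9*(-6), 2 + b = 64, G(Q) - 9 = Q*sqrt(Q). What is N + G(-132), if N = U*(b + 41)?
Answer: 5571 - 264*I*sqrt(33) ≈ 5571.0 - 1516.6*I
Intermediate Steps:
G(Q) = 9 + Q**(3/2) (G(Q) = 9 + Q*sqrt(Q) = 9 + Q**(3/2))
b = 62 (b = -2 + 64 = 62)
U = 54
N = 5562 (N = 54*(62 + 41) = 54*103 = 5562)
N + G(-132) = 5562 + (9 + (-132)**(3/2)) = 5562 + (9 - 264*I*sqrt(33)) = 5571 - 264*I*sqrt(33)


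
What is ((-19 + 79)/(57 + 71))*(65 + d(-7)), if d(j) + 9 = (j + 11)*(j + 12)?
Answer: 285/8 ≈ 35.625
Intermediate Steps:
d(j) = -9 + (11 + j)*(12 + j) (d(j) = -9 + (j + 11)*(j + 12) = -9 + (11 + j)*(12 + j))
((-19 + 79)/(57 + 71))*(65 + d(-7)) = ((-19 + 79)/(57 + 71))*(65 + (123 + (-7)**2 + 23*(-7))) = (60/128)*(65 + (123 + 49 - 161)) = (60*(1/128))*(65 + 11) = (15/32)*76 = 285/8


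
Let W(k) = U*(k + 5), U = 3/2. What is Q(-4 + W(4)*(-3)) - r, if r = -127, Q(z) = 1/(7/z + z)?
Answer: 1009345/7949 ≈ 126.98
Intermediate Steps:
U = 3/2 (U = 3*(½) = 3/2 ≈ 1.5000)
W(k) = 15/2 + 3*k/2 (W(k) = 3*(k + 5)/2 = 3*(5 + k)/2 = 15/2 + 3*k/2)
Q(z) = 1/(z + 7/z)
Q(-4 + W(4)*(-3)) - r = (-4 + (15/2 + (3/2)*4)*(-3))/(7 + (-4 + (15/2 + (3/2)*4)*(-3))²) - 1*(-127) = (-4 + (15/2 + 6)*(-3))/(7 + (-4 + (15/2 + 6)*(-3))²) + 127 = (-4 + (27/2)*(-3))/(7 + (-4 + (27/2)*(-3))²) + 127 = (-4 - 81/2)/(7 + (-4 - 81/2)²) + 127 = -89/(2*(7 + (-89/2)²)) + 127 = -89/(2*(7 + 7921/4)) + 127 = -89/(2*7949/4) + 127 = -89/2*4/7949 + 127 = -178/7949 + 127 = 1009345/7949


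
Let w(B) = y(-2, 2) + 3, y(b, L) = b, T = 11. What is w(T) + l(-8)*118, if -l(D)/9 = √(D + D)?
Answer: 1 - 4248*I ≈ 1.0 - 4248.0*I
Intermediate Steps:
l(D) = -9*√2*√D (l(D) = -9*√(D + D) = -9*√2*√D)
w(B) = 1 (w(B) = -2 + 3 = 1)
w(T) + l(-8)*118 = 1 - 9*√2*√(-8)*118 = 1 - 9*√2*2*I*√2*118 = 1 - 36*I*118 = 1 - 4248*I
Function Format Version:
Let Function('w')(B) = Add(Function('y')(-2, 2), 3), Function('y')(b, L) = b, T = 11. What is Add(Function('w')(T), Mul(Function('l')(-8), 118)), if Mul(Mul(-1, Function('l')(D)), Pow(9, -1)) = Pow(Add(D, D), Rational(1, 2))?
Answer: Add(1, Mul(-4248, I)) ≈ Add(1.0000, Mul(-4248.0, I))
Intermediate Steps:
Function('l')(D) = Mul(-9, Pow(2, Rational(1, 2)), Pow(D, Rational(1, 2))) (Function('l')(D) = Mul(-9, Pow(Add(D, D), Rational(1, 2))) = Mul(-9, Pow(Mul(2, D), Rational(1, 2))) = Mul(-9, Mul(Pow(2, Rational(1, 2)), Pow(D, Rational(1, 2)))) = Mul(-9, Pow(2, Rational(1, 2)), Pow(D, Rational(1, 2))))
Function('w')(B) = 1 (Function('w')(B) = Add(-2, 3) = 1)
Add(Function('w')(T), Mul(Function('l')(-8), 118)) = Add(1, Mul(Mul(-9, Pow(2, Rational(1, 2)), Pow(-8, Rational(1, 2))), 118)) = Add(1, Mul(Mul(-9, Pow(2, Rational(1, 2)), Mul(2, I, Pow(2, Rational(1, 2)))), 118)) = Add(1, Mul(Mul(-36, I), 118)) = Add(1, Mul(-4248, I))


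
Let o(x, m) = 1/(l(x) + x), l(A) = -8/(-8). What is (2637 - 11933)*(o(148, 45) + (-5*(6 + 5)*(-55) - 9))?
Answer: -4177482960/149 ≈ -2.8037e+7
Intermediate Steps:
l(A) = 1 (l(A) = -8*(-⅛) = 1)
o(x, m) = 1/(1 + x)
(2637 - 11933)*(o(148, 45) + (-5*(6 + 5)*(-55) - 9)) = (2637 - 11933)*(1/(1 + 148) + (-5*(6 + 5)*(-55) - 9)) = -9296*(1/149 + (-5*11*(-55) - 9)) = -9296*(1/149 + (-55*(-55) - 9)) = -9296*(1/149 + (3025 - 9)) = -9296*(1/149 + 3016) = -9296*449385/149 = -4177482960/149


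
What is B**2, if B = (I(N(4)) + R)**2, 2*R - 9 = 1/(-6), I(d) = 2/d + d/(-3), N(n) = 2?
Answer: 130321/256 ≈ 509.07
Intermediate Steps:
I(d) = 2/d - d/3 (I(d) = 2/d + d*(-1/3) = 2/d - d/3)
R = 53/12 (R = 9/2 + (1/(-6))/2 = 9/2 + (1*(-1/6))/2 = 9/2 + (1/2)*(-1/6) = 9/2 - 1/12 = 53/12 ≈ 4.4167)
B = 361/16 (B = ((2/2 - 1/3*2) + 53/12)**2 = ((2*(1/2) - 2/3) + 53/12)**2 = ((1 - 2/3) + 53/12)**2 = (1/3 + 53/12)**2 = (19/4)**2 = 361/16 ≈ 22.563)
B**2 = (361/16)**2 = 130321/256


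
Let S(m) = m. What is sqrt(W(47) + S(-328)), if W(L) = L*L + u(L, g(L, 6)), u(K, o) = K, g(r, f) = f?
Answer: 2*sqrt(482) ≈ 43.909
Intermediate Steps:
W(L) = L + L**2 (W(L) = L*L + L = L**2 + L = L + L**2)
sqrt(W(47) + S(-328)) = sqrt(47*(1 + 47) - 328) = sqrt(47*48 - 328) = sqrt(2256 - 328) = sqrt(1928) = 2*sqrt(482)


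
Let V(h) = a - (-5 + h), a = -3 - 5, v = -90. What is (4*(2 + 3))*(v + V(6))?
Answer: -1980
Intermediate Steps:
a = -8
V(h) = -3 - h (V(h) = -8 - (-5 + h) = -8 + (5 - h) = -3 - h)
(4*(2 + 3))*(v + V(6)) = (4*(2 + 3))*(-90 + (-3 - 1*6)) = (4*5)*(-90 + (-3 - 6)) = 20*(-90 - 9) = 20*(-99) = -1980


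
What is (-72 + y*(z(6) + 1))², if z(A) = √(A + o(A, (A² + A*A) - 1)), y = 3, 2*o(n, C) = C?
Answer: 10269/2 - 207*√166 ≈ 2467.5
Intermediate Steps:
o(n, C) = C/2
z(A) = √(-½ + A + A²) (z(A) = √(A + ((A² + A*A) - 1)/2) = √(A + ((A² + A²) - 1)/2) = √(A + (2*A² - 1)/2) = √(A + (-1 + 2*A²)/2) = √(A + (-½ + A²)) = √(-½ + A + A²))
(-72 + y*(z(6) + 1))² = (-72 + 3*(√(-2 + 4*6 + 4*6²)/2 + 1))² = (-72 + 3*(√(-2 + 24 + 4*36)/2 + 1))² = (-72 + 3*(√(-2 + 24 + 144)/2 + 1))² = (-72 + 3*(√166/2 + 1))² = (-72 + 3*(1 + √166/2))² = (-72 + (3 + 3*√166/2))² = (-69 + 3*√166/2)²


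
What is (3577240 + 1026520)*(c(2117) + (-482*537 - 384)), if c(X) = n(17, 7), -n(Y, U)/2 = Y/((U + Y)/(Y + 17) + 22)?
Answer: -230323180204880/193 ≈ -1.1934e+12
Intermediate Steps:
n(Y, U) = -2*Y/(22 + (U + Y)/(17 + Y)) (n(Y, U) = -2*Y/((U + Y)/(Y + 17) + 22) = -2*Y/((U + Y)/(17 + Y) + 22) = -2*Y/(22 + (U + Y)/(17 + Y)))
c(X) = -289/193 (c(X) = -2*17*(17 + 17)/(374 + 7 + 23*17) = -2*17*34/(374 + 7 + 391) = -2*17*34/772 = -2*17*1/772*34 = -289/193)
(3577240 + 1026520)*(c(2117) + (-482*537 - 384)) = (3577240 + 1026520)*(-289/193 + (-482*537 - 384)) = 4603760*(-289/193 + (-258834 - 384)) = 4603760*(-289/193 - 259218) = 4603760*(-50029363/193) = -230323180204880/193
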